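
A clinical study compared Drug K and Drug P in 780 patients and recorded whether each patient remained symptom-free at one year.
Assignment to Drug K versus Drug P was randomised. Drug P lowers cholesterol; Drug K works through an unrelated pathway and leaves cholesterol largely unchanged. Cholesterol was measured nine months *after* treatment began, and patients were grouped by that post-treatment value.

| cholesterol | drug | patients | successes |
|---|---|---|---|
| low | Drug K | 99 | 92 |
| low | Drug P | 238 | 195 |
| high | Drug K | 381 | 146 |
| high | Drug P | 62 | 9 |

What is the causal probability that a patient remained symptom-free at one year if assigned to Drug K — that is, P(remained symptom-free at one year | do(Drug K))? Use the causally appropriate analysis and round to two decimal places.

0.50

Cholesterol is downstream of the drug. One should not condition on a consequence of treatment, so the overall rates are the right comparison.
So P(outcome | do(Drug K)) is just the pooled rate for Drug K: 238/480 = 0.496.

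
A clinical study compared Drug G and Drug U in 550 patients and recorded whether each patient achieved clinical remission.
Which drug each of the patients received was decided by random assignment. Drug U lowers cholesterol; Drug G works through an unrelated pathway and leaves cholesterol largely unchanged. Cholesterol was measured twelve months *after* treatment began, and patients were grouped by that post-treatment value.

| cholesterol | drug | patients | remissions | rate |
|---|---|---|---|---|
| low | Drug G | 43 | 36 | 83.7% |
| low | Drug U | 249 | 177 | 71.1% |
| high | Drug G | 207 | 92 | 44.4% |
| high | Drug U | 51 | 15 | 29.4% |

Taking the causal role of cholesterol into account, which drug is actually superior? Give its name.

Drug U

Cholesterol here is a post-treatment variable shaped by the drug; conditioning on it would introduce bias rather than remove it. The overall comparison is the causal one.
Pooled: Drug G 51.2% vs Drug U 64.0%; Drug U is higher overall.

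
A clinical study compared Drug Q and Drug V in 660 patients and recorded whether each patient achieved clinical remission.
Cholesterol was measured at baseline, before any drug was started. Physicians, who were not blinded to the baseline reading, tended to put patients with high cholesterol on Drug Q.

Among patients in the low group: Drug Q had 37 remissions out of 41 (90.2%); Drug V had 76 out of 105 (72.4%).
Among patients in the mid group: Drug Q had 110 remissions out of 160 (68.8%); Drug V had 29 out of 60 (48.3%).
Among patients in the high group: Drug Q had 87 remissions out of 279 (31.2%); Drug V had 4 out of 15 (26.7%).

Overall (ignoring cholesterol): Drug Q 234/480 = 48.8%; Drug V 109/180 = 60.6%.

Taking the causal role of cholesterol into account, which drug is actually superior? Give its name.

Cholesterol is set before the drug has any effect — it is not caused by the drug — and it independently drives the outcome. That makes it a confounder, so the causal comparison is within cholesterol levels.
Within each level — low: 90.2% vs 72.4%; mid: 68.8% vs 48.3%; high: 31.2% vs 26.7% — Drug Q is higher every time.

Drug Q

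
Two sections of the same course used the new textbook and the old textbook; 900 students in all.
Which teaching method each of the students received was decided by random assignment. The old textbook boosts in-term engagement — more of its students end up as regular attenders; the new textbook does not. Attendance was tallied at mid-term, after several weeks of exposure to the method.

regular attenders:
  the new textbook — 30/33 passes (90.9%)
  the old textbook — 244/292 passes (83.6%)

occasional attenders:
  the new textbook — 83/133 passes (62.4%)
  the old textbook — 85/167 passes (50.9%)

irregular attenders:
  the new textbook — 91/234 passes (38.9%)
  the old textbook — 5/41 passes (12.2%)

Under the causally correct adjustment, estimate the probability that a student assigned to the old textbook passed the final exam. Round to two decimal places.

The distribution of mid-term attendance is itself part of what the teaching method does — it is an intermediate outcome. Holding it fixed would remove that part of the effect; the total effect is the pooled difference.
So P(outcome | do(the old textbook)) is just the pooled rate for the old textbook: 334/500 = 0.668.

0.67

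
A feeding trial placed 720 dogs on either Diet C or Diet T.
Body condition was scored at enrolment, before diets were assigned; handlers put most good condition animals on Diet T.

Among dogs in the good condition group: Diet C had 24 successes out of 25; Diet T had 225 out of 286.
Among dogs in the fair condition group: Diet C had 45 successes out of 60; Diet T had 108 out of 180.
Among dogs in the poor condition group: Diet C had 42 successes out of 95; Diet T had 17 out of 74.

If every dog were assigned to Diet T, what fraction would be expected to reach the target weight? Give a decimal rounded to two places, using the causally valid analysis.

0.59

Starting body condition satisfies the back-door criterion: it is not a descendant of the diet, and it blocks the spurious path from diet to outcome. Adjusting for it (i.e., using the within-starting body condition rates) gives the causal effect.
Standardising Diet T to the population starting body condition mix: 0.432·225/286 + 0.333·108/180 + 0.235·17/74 = 0.594.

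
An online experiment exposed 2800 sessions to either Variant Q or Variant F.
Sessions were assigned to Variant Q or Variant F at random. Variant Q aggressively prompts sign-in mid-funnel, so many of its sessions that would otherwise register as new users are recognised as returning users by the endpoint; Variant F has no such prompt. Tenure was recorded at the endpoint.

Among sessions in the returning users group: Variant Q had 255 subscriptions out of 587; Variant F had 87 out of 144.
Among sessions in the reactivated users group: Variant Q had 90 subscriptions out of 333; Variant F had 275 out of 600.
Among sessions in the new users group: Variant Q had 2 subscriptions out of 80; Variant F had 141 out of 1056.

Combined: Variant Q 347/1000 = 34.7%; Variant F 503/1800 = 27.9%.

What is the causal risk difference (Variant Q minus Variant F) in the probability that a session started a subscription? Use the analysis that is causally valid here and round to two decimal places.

The user tenure-specific comparison favours Variant F throughout, but the pooled figures favour Variant Q. The question is whether to condition on user tenure.
User tenure is downstream of the variant. One should not condition on a consequence of treatment, so the overall rates are the right comparison.
The causal difference is the pooled difference: 0.347 − 0.279 = +0.068.

+0.07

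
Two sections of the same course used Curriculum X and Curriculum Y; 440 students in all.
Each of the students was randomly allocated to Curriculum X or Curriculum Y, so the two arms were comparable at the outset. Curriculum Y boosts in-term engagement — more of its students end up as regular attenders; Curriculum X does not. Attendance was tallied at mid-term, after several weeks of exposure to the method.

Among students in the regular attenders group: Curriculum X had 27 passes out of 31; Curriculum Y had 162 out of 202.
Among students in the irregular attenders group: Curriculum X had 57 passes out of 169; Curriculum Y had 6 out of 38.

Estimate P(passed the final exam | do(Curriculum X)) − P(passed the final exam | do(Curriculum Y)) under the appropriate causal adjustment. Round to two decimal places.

-0.28

The stratified and pooled comparisons disagree (Curriculum X wins within each mid-term attendance; Curriculum Y wins overall), so the answer turns on the causal role of mid-term attendance.
Mid-term attendance is downstream of the teaching method. One should not condition on a consequence of treatment, so the overall rates are the right comparison.
The causal difference is the pooled difference: 0.420 − 0.700 = -0.280.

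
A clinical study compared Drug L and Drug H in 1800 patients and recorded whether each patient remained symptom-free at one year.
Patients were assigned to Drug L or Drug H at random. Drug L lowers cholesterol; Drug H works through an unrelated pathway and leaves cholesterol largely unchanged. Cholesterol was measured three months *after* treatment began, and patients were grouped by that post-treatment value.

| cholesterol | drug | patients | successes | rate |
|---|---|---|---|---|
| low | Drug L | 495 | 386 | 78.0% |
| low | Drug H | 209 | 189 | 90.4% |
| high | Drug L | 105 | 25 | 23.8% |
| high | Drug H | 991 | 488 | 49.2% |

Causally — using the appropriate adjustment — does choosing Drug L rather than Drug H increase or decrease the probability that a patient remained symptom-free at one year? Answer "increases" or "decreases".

The distribution of cholesterol is itself part of what the drug does — it is an intermediate outcome. Holding it fixed would remove that part of the effect; the total effect is the pooled difference.
Pooled: Drug L 68.5% vs Drug H 56.4%; Drug L is higher overall.

increases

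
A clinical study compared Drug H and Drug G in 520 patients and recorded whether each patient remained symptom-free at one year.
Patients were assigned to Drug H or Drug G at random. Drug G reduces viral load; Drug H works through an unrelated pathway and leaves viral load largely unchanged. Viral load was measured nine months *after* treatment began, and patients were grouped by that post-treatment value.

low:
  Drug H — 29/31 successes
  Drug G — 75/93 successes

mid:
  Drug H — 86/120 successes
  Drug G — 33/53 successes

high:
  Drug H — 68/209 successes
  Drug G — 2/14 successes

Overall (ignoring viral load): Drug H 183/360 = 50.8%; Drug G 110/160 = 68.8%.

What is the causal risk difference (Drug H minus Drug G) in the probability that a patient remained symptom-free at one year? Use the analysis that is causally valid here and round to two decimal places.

Within every viral load level Drug H has the higher rate, yet pooled Drug G does — Simpson's reversal.
Viral load is recorded after the drug and is itself shifted by it — it sits on the causal path from drug to outcome. Conditioning on a mediator would strip out part of the effect we want; the pooled comparison gives the total causal effect.
The causal difference is the pooled difference: 0.508 − 0.688 = -0.179.

-0.18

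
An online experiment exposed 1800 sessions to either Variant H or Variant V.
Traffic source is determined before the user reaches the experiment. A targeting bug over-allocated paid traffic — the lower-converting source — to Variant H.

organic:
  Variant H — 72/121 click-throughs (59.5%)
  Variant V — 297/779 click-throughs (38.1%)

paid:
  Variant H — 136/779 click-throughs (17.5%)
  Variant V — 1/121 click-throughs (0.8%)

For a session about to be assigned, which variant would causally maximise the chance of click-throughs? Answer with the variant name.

Variant H

The stratified and pooled comparisons disagree (Variant H wins within each traffic source; Variant V wins overall), so the answer turns on the causal role of traffic source.
Here traffic source is a common cause — it drives both which variant a case falls under and the outcome. The crude comparison mixes populations; the stratum-specific rates are the causally relevant ones.
Within each level — organic: 59.5% vs 38.1%; paid: 17.5% vs 0.8% — Variant H is higher every time.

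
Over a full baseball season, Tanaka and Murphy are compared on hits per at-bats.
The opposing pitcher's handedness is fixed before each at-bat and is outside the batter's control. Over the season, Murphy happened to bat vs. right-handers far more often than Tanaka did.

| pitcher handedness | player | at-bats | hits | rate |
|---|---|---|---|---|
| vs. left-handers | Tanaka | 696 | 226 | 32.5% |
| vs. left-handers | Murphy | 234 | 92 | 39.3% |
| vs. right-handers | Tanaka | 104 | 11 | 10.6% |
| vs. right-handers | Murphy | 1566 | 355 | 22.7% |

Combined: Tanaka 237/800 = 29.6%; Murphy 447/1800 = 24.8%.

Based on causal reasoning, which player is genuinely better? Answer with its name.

Murphy

Within every pitcher handedness level Murphy has the higher rate, yet pooled Tanaka does — Simpson's reversal.
Since pitcher handedness is a pre-existing factor (not a product of the player) and it affects the outcome on its own, it is a confounder. The stratified rates, not the pooled rate, identify the causal effect.
Within each level — vs. left-handers: 32.5% vs 39.3%; vs. right-handers: 10.6% vs 22.7% — Murphy is higher every time.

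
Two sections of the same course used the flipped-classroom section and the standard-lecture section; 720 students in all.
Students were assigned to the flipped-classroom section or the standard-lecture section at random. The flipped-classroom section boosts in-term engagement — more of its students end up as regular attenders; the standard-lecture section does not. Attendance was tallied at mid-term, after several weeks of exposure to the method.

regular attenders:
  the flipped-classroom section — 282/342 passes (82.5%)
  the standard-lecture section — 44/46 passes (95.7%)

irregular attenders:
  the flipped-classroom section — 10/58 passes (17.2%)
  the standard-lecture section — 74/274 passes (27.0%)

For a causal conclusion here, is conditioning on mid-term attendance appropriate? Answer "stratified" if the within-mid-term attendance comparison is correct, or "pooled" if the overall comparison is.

pooled

Stratifying would compare teaching methods among students the teaching methods themselves sorted into mid-term attendance groups — a form of selection on an intermediate. The unconditioned pooled rates give the total causal effect.
Pooled: the flipped-classroom section 73.0% vs the standard-lecture section 36.9%; the flipped-classroom section is higher overall.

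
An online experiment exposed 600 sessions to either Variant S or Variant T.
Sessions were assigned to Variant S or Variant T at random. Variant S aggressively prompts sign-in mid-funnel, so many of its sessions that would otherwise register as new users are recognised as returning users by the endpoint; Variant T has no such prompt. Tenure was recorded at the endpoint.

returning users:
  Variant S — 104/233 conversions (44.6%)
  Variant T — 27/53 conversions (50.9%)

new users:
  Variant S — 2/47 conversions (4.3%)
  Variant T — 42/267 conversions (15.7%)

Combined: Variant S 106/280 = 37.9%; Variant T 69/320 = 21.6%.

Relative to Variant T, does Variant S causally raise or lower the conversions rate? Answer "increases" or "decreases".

increases

Within every user tenure level Variant T has the higher rate, yet pooled Variant S does — Simpson's reversal.
User tenure lies on the pathway variant → user tenure → outcome, so adjusting for it blocks the indirect effect. For the total causal effect of variant, use the unadjusted pooled rates.
Pooled: Variant S 37.9% vs Variant T 21.6%; Variant S is higher overall.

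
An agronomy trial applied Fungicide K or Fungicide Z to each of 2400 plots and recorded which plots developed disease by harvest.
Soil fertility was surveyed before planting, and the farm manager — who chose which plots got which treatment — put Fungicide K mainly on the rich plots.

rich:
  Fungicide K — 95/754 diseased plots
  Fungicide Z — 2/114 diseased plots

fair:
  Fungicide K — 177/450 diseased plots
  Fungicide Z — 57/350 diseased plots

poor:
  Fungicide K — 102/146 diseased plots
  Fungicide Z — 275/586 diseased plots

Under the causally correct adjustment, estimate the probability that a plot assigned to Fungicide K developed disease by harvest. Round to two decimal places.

0.39

The stratified and pooled comparisons disagree (Fungicide Z wins within each soil fertility; Fungicide K wins overall), so the answer turns on the causal role of soil fertility.
Soil fertility is set before the fungicide has any effect — it is not caused by the fungicide — and it independently drives the outcome. That makes it a confounder, so the causal comparison is within soil fertility levels.
Standardising Fungicide K to the population soil fertility mix: 0.362·95/754 + 0.333·177/450 + 0.305·102/146 = 0.390.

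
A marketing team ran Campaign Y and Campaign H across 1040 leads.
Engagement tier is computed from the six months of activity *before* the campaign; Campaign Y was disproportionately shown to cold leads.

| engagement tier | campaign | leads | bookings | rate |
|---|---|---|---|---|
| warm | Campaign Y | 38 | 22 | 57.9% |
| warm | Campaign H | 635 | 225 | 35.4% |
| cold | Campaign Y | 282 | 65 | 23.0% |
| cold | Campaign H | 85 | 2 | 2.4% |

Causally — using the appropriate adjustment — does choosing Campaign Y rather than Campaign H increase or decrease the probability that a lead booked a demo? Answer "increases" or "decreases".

Campaign Y is higher inside every engagement tier stratum but Campaign H is higher in aggregate. Whether to stratify depends on how engagement tier relates to the campaign.
Engagement tier differs across campaigns for reasons unrelated to any effect of the campaign itself, and it separately predicts the outcome — a classic confounder. We must compare within engagement tier levels.
Within each level — warm: 57.9% vs 35.4%; cold: 23.0% vs 2.4% — Campaign Y is higher every time.

increases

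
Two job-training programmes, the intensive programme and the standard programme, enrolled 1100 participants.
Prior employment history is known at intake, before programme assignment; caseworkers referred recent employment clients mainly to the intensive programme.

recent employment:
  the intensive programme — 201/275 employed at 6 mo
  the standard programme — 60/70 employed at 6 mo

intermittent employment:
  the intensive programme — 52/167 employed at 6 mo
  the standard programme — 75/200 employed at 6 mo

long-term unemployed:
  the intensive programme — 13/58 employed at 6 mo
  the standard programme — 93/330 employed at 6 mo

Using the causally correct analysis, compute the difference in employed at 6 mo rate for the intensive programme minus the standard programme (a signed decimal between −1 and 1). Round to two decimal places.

The stratified and pooled comparisons disagree (the standard programme wins within each prior employment history; the intensive programme wins overall), so the answer turns on the causal role of prior employment history.
The imbalance in prior employment history arose from how participants were allocated, not from anything the programme did; and prior employment history independently affects the outcome. The pooled gap is confounded — condition on prior employment history.
Adjusting over the population distribution of prior employment history: 0.314·(0.731−0.857) + 0.334·(0.311−0.375) + 0.353·(0.224−0.282) = -0.081.

-0.08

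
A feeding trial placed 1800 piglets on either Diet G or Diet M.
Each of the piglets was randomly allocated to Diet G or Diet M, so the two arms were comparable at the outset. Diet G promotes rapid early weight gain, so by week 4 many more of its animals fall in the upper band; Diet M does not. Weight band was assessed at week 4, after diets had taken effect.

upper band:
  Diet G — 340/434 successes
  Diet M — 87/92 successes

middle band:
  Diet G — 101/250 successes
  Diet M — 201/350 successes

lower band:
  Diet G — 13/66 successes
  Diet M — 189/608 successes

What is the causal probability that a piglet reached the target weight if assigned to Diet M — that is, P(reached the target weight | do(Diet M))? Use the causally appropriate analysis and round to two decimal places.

Week-4 weight band is downstream of the diet. One should not condition on a consequence of treatment, so the overall rates are the right comparison.
So P(outcome | do(Diet M)) is just the pooled rate for Diet M: 477/1050 = 0.454.

0.45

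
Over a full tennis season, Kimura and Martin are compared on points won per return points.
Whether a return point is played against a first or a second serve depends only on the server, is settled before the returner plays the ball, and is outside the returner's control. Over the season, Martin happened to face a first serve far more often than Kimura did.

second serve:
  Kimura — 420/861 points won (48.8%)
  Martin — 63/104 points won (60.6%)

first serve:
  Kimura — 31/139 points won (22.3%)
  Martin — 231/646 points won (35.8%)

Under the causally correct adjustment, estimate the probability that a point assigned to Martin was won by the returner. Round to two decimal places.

0.49

Serve type satisfies the back-door criterion: it is not a descendant of the player, and it blocks the spurious path from player to outcome. Adjusting for it (i.e., using the within-serve type rates) gives the causal effect.
Standardising Martin to the population serve type mix: 0.551·63/104 + 0.449·231/646 = 0.494.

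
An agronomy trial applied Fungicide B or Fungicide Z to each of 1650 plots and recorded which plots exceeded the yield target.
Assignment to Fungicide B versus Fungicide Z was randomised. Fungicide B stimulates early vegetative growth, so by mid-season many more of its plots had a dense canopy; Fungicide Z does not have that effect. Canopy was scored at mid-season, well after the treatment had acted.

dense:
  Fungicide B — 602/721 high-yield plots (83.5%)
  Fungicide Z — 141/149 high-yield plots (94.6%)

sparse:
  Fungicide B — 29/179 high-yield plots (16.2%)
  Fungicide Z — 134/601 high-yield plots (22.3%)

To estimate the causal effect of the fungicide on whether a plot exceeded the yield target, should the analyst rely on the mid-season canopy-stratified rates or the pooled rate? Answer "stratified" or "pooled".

The mid-season canopy-specific comparison favours Fungicide Z throughout, but the pooled figures favour Fungicide B. The question is whether to condition on mid-season canopy.
Stratifying would compare fungicides among plots the fungicides themselves sorted into mid-season canopy groups — a form of selection on an intermediate. The unconditioned pooled rates give the total causal effect.
Pooled: Fungicide B 70.1% vs Fungicide Z 36.7%; Fungicide B is higher overall.

pooled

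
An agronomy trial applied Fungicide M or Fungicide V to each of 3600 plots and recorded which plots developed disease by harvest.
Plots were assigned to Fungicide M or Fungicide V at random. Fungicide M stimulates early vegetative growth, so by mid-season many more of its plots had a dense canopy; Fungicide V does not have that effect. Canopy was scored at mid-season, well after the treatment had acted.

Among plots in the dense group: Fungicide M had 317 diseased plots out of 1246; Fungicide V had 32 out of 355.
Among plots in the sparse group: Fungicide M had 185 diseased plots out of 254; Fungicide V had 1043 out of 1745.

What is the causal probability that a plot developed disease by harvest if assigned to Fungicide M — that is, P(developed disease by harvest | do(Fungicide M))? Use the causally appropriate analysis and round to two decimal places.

0.33

The distribution of mid-season canopy is itself part of what the fungicide does — it is an intermediate outcome. Holding it fixed would remove that part of the effect; the total effect is the pooled difference.
So P(outcome | do(Fungicide M)) is just the pooled rate for Fungicide M: 502/1500 = 0.335.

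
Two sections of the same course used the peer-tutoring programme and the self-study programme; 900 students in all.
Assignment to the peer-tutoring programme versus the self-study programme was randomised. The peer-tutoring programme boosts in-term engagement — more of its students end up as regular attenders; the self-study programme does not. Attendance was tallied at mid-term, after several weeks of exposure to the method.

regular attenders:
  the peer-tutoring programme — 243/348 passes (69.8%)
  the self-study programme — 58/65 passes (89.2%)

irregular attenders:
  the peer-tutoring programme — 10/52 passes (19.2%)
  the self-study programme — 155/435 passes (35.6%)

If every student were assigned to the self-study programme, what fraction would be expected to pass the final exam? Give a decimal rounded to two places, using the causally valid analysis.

0.43

Mid-term attendance is recorded after the teaching method and is itself shifted by it — it sits on the causal path from teaching method to outcome. Conditioning on a mediator would strip out part of the effect we want; the pooled comparison gives the total causal effect.
So P(outcome | do(the self-study programme)) is just the pooled rate for the self-study programme: 213/500 = 0.426.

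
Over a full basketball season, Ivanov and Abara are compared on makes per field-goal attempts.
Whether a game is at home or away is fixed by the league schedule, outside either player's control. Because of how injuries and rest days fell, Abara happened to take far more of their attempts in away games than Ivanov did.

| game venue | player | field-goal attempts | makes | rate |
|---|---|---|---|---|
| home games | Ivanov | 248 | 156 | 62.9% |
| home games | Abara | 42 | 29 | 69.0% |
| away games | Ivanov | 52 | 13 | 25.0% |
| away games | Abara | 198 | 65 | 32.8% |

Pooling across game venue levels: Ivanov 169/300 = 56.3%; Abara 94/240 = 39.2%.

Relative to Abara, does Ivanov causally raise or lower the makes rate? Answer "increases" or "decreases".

Since game venue is a pre-existing factor (not a product of the player) and it affects the outcome on its own, it is a confounder. The stratified rates, not the pooled rate, identify the causal effect.
Within each level — home games: 62.9% vs 69.0%; away games: 25.0% vs 32.8% — Abara is higher every time.

decreases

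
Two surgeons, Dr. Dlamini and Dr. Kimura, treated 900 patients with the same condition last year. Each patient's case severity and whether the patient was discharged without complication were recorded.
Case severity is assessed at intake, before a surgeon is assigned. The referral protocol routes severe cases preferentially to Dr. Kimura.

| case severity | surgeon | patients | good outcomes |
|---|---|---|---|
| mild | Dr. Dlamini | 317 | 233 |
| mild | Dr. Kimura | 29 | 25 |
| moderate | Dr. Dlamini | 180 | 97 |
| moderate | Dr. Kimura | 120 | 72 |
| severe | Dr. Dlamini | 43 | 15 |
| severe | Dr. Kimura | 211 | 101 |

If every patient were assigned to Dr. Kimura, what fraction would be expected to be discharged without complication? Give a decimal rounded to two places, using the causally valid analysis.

0.67

Case severity is set before the surgeon has any effect — it is not caused by the surgeon — and it independently drives the outcome. That makes it a confounder, so the causal comparison is within case severity levels.
Standardising Dr. Kimura to the population case severity mix: 0.384·25/29 + 0.333·72/120 + 0.282·101/211 = 0.667.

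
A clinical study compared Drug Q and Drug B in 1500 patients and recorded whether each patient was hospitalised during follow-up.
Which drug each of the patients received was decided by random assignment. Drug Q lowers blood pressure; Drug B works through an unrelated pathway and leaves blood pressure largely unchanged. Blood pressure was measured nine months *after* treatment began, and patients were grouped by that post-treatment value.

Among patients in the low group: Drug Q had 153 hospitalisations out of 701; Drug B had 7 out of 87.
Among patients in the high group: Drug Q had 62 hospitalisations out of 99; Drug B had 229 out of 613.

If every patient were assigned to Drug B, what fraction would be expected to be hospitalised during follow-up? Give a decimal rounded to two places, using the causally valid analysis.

The blood pressure-specific comparison favours Drug B throughout, but the pooled figures favour Drug Q. The question is whether to condition on blood pressure.
Because the drug influences blood pressure, blood pressure is a post-treatment mediator, not a confounder. Stratifying on it would bias the estimate; the causal effect is the crude pooled difference.
So P(outcome | do(Drug B)) is just the pooled rate for Drug B: 236/700 = 0.337.

0.34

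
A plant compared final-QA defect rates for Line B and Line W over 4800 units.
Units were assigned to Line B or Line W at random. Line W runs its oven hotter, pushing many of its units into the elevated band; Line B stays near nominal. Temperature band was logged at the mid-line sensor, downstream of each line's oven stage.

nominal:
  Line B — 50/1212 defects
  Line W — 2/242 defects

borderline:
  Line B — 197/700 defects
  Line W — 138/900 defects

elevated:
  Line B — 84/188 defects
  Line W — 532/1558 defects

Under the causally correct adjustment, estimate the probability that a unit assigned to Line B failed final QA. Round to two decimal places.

Within every in-process temperature band level Line W has the lower rate, yet pooled Line B does — Simpson's reversal.
In-process temperature band lies on the pathway line → in-process temperature band → outcome, so adjusting for it blocks the indirect effect. For the total causal effect of line, use the unadjusted pooled rates.
So P(outcome | do(Line B)) is just the pooled rate for Line B: 331/2100 = 0.158.

0.16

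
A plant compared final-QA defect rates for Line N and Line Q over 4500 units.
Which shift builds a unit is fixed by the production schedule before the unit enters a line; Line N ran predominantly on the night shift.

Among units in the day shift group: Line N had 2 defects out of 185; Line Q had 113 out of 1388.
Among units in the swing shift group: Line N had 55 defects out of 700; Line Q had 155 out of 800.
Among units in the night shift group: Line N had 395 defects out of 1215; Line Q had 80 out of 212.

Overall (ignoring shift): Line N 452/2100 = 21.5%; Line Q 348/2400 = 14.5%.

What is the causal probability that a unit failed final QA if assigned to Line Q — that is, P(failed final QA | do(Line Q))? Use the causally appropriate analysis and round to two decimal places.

Line N is lower inside every shift stratum but Line Q is lower in aggregate. Whether to stratify depends on how shift relates to the line.
Shift satisfies the back-door criterion: it is not a descendant of the line, and it blocks the spurious path from line to outcome. Adjusting for it (i.e., using the within-shift rates) gives the causal effect.
Standardising Line Q to the population shift mix: 0.350·113/1388 + 0.333·155/800 + 0.317·80/212 = 0.213.

0.21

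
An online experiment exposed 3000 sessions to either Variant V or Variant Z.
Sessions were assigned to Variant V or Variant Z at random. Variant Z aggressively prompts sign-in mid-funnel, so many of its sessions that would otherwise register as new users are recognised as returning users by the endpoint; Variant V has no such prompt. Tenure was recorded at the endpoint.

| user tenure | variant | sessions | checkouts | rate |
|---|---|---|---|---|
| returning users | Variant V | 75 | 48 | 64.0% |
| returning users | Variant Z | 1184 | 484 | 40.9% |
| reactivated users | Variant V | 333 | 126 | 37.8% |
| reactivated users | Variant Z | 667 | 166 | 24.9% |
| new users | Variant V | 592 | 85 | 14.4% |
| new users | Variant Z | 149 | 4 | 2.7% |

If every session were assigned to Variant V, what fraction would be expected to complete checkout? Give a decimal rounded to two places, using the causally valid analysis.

User tenure is downstream of the variant. One should not condition on a consequence of treatment, so the overall rates are the right comparison.
So P(outcome | do(Variant V)) is just the pooled rate for Variant V: 259/1000 = 0.259.

0.26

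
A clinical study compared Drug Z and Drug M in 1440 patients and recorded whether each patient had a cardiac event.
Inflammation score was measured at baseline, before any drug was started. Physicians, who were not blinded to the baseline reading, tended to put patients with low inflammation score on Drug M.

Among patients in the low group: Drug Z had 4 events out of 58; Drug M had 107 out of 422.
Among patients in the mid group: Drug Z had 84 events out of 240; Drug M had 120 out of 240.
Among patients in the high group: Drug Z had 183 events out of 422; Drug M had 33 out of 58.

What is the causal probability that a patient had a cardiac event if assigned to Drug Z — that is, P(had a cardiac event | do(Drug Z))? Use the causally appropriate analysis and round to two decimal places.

Within every inflammation score level Drug Z has the lower rate, yet pooled Drug M does — Simpson's reversal.
Inflammation score differs across drugs for reasons unrelated to any effect of the drug itself, and it separately predicts the outcome — a classic confounder. We must compare within inflammation score levels.
Standardising Drug Z to the population inflammation score mix: 0.333·4/58 + 0.333·84/240 + 0.333·183/422 = 0.284.

0.28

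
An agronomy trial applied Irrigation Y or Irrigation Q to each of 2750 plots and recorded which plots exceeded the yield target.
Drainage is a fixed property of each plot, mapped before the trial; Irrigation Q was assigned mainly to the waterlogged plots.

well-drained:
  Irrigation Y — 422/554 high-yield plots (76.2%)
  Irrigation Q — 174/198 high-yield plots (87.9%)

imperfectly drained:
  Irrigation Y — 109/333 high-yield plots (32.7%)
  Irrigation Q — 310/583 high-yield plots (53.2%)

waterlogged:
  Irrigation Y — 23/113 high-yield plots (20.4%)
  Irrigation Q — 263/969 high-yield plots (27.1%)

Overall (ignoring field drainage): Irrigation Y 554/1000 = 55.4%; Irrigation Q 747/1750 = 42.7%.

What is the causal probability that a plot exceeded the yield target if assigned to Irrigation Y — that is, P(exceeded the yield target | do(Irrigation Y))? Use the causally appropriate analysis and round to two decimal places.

0.40

Within every field drainage level Irrigation Q has the higher rate, yet pooled Irrigation Y does — Simpson's reversal.
Nothing the irrigation does changes field drainage; the imbalance is an allocation artefact. With field drainage also predicting the outcome, the pooled figure is confounded, and the within-stratum comparison is the causal one.
Standardising Irrigation Y to the population field drainage mix: 0.273·422/554 + 0.333·109/333 + 0.393·23/113 = 0.397.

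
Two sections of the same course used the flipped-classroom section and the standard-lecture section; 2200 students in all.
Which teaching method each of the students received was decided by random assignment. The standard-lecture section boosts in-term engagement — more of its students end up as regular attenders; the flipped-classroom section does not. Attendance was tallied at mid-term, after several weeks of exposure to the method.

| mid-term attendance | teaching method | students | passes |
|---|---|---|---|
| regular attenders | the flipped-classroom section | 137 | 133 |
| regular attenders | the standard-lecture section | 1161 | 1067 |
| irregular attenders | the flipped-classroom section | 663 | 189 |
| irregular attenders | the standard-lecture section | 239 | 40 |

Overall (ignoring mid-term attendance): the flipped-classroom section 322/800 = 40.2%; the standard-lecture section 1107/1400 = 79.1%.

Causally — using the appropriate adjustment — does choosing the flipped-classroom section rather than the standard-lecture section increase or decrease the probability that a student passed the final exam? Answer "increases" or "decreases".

The distribution of mid-term attendance is itself part of what the teaching method does — it is an intermediate outcome. Holding it fixed would remove that part of the effect; the total effect is the pooled difference.
Pooled: the flipped-classroom section 40.2% vs the standard-lecture section 79.1%; the standard-lecture section is higher overall.

decreases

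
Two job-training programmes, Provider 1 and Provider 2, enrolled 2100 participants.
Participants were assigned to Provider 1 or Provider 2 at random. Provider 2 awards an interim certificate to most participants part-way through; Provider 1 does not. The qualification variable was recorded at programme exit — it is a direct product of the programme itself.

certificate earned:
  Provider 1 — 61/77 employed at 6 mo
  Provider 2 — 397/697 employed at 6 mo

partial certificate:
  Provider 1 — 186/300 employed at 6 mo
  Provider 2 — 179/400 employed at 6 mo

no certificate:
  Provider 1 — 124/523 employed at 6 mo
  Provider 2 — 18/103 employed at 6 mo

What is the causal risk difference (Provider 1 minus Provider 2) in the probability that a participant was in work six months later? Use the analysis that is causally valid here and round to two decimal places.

-0.08

The qualification attained during the programme-specific comparison favours Provider 1 throughout, but the pooled figures favour Provider 2. The question is whether to condition on qualification attained during the programme.
The distribution of qualification attained during the programme is itself part of what the programme does — it is an intermediate outcome. Holding it fixed would remove that part of the effect; the total effect is the pooled difference.
The causal difference is the pooled difference: 0.412 − 0.495 = -0.083.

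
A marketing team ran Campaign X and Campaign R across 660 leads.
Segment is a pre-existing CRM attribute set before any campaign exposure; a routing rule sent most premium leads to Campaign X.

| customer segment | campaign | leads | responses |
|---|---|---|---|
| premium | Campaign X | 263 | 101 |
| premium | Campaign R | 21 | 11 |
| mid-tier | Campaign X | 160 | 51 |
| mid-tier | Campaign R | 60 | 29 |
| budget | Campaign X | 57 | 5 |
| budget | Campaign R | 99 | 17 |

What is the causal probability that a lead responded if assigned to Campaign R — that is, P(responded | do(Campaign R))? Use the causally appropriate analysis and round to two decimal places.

0.43

The stratified and pooled comparisons disagree (Campaign R wins within each customer segment; Campaign X wins overall), so the answer turns on the causal role of customer segment.
Customer segment differs across campaigns for reasons unrelated to any effect of the campaign itself, and it separately predicts the outcome — a classic confounder. We must compare within customer segment levels.
Standardising Campaign R to the population customer segment mix: 0.430·11/21 + 0.333·29/60 + 0.236·17/99 = 0.427.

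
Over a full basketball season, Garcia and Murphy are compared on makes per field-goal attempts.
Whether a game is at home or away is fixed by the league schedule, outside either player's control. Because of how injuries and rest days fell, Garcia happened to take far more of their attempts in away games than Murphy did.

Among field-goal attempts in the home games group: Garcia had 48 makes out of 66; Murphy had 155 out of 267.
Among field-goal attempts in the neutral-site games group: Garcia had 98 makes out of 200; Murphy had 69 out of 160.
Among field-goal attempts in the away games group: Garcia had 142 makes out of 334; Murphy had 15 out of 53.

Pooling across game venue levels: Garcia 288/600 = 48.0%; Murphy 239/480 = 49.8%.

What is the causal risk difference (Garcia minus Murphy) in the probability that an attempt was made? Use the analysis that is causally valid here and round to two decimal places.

Game venue differs across players for reasons unrelated to any effect of the player itself, and it separately predicts the outcome — a classic confounder. We must compare within game venue levels.
Adjusting over the population distribution of game venue: 0.308·(0.727−0.581) + 0.333·(0.490−0.431) + 0.358·(0.425−0.283) = +0.116.

+0.12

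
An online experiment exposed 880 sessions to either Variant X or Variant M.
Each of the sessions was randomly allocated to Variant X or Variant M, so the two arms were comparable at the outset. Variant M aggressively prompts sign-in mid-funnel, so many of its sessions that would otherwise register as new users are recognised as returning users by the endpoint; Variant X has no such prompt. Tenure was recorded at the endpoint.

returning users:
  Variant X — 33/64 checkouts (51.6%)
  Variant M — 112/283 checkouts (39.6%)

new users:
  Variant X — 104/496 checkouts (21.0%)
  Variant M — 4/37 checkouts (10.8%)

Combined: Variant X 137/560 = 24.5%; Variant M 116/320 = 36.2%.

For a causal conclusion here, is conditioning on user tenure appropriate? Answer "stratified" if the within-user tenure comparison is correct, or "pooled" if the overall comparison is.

Variant X is higher inside every user tenure stratum but Variant M is higher in aggregate. Whether to stratify depends on how user tenure relates to the variant.
User tenure here is a post-treatment variable shaped by the variant; conditioning on it would introduce bias rather than remove it. The overall comparison is the causal one.
Pooled: Variant X 24.5% vs Variant M 36.2%; Variant M is higher overall.

pooled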